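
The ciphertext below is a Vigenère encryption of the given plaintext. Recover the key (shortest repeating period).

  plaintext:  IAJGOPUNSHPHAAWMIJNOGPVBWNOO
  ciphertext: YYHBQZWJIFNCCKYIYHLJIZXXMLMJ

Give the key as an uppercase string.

QYYVCKCW

  i= 0: Y-I = 16 → Q
  i= 1: Y-A = 24 → Y
  i= 2: H-J = 24 → Y
  i= 3: B-G = 21 → V
  i= 4: Q-O =  2 → C
  i= 5: Z-P = 10 → K
  i= 6: W-U =  2 → C
  i= 7: J-N = 22 → W
  i= 8: I-S = 16 → Q
  i= 9: F-H = 24 → Y
  i=10: N-P = 24 → Y
  i=11: C-H = 21 → V
  i=12: C-A =  2 → C
  i=13: K-A = 10 → K
  i=14: Y-W =  2 → C
  i=15: I-M = 22 → W
  i=16: Y-I = 16 → Q
  i=17: H-J = 24 → Y
  i=18: L-N = 24 → Y
  i=19: J-O = 21 → V
  i=20: I-G =  2 → C
  i=21: Z-P = 10 → K
  i=22: X-V =  2 → C
  i=23: X-B = 22 → W
  i=24: M-W = 16 → Q
  i=25: L-N = 24 → Y
  i=26: M-O = 24 → Y
  i=27: J-O = 21 → V
  shifts repeat with period 8: QYYVCKCW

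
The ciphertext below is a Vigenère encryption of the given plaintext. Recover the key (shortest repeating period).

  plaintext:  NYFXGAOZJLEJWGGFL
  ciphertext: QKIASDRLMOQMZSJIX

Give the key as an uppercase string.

  i= 0: Q-N =  3 → D
  i= 1: K-Y = 12 → M
  i= 2: I-F =  3 → D
  i= 3: A-X =  3 → D
  i= 4: S-G = 12 → M
  i= 5: D-A =  3 → D
  i= 6: R-O =  3 → D
  i= 7: L-Z = 12 → M
  i= 8: M-J =  3 → D
  i= 9: O-L =  3 → D
  i=10: Q-E = 12 → M
  i=11: M-J =  3 → D
  i=12: Z-W =  3 → D
  i=13: S-G = 12 → M
  i=14: J-G =  3 → D
  i=15: I-F =  3 → D
  i=16: X-L = 12 → M
  shifts repeat with period 3: DMD

DMD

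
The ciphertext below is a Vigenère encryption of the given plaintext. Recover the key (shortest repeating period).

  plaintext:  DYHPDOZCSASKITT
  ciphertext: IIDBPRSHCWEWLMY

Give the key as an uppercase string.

FKWMMDT

  i= 0: I-D =  5 → F
  i= 1: I-Y = 10 → K
  i= 2: D-H = 22 → W
  i= 3: B-P = 12 → M
  i= 4: P-D = 12 → M
  i= 5: R-O =  3 → D
  i= 6: S-Z = 19 → T
  i= 7: H-C =  5 → F
  i= 8: C-S = 10 → K
  i= 9: W-A = 22 → W
  i=10: E-S = 12 → M
  i=11: W-K = 12 → M
  i=12: L-I =  3 → D
  i=13: M-T = 19 → T
  i=14: Y-T =  5 → F
  shifts repeat with period 7: FKWMMDT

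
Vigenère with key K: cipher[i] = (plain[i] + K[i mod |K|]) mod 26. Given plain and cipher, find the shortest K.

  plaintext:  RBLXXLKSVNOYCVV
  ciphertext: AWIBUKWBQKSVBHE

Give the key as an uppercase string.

JVXEXZM

  i= 0: A-R =  9 → J
  i= 1: W-B = 21 → V
  i= 2: I-L = 23 → X
  i= 3: B-X =  4 → E
  i= 4: U-X = 23 → X
  i= 5: K-L = 25 → Z
  i= 6: W-K = 12 → M
  i= 7: B-S =  9 → J
  i= 8: Q-V = 21 → V
  i= 9: K-N = 23 → X
  i=10: S-O =  4 → E
  i=11: V-Y = 23 → X
  i=12: B-C = 25 → Z
  i=13: H-V = 12 → M
  i=14: E-V =  9 → J
  shifts repeat with period 7: JVXEXZM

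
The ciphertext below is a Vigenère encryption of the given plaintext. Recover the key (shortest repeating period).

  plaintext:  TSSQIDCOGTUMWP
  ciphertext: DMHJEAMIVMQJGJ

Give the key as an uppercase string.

  i= 0: D-T = 10 → K
  i= 1: M-S = 20 → U
  i= 2: H-S = 15 → P
  i= 3: J-Q = 19 → T
  i= 4: E-I = 22 → W
  i= 5: A-D = 23 → X
  i= 6: M-C = 10 → K
  i= 7: I-O = 20 → U
  i= 8: V-G = 15 → P
  i= 9: M-T = 19 → T
  i=10: Q-U = 22 → W
  i=11: J-M = 23 → X
  i=12: G-W = 10 → K
  i=13: J-P = 20 → U
  shifts repeat with period 6: KUPTWX

KUPTWX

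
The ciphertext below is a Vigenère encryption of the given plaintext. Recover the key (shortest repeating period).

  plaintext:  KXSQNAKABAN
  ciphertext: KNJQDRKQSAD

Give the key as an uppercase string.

AQR

  i= 0: K-K =  0 → A
  i= 1: N-X = 16 → Q
  i= 2: J-S = 17 → R
  i= 3: Q-Q =  0 → A
  i= 4: D-N = 16 → Q
  i= 5: R-A = 17 → R
  i= 6: K-K =  0 → A
  i= 7: Q-A = 16 → Q
  i= 8: S-B = 17 → R
  i= 9: A-A =  0 → A
  i=10: D-N = 16 → Q
  shifts repeat with period 3: AQR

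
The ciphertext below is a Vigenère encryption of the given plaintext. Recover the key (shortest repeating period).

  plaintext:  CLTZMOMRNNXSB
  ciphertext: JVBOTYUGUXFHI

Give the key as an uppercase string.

HKIP

  i= 0: J-C =  7 → H
  i= 1: V-L = 10 → K
  i= 2: B-T =  8 → I
  i= 3: O-Z = 15 → P
  i= 4: T-M =  7 → H
  i= 5: Y-O = 10 → K
  i= 6: U-M =  8 → I
  i= 7: G-R = 15 → P
  i= 8: U-N =  7 → H
  i= 9: X-N = 10 → K
  i=10: F-X =  8 → I
  i=11: H-S = 15 → P
  i=12: I-B =  7 → H
  shifts repeat with period 4: HKIP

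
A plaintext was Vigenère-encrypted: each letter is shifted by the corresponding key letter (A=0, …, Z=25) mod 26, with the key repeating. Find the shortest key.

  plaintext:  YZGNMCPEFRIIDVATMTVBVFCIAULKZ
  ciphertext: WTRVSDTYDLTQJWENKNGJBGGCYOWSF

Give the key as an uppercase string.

YULIGBEU

  i= 0: W-Y = 24 → Y
  i= 1: T-Z = 20 → U
  i= 2: R-G = 11 → L
  i= 3: V-N =  8 → I
  i= 4: S-M =  6 → G
  i= 5: D-C =  1 → B
  i= 6: T-P =  4 → E
  i= 7: Y-E = 20 → U
  i= 8: D-F = 24 → Y
  i= 9: L-R = 20 → U
  i=10: T-I = 11 → L
  i=11: Q-I =  8 → I
  i=12: J-D =  6 → G
  i=13: W-V =  1 → B
  i=14: E-A =  4 → E
  i=15: N-T = 20 → U
  i=16: K-M = 24 → Y
  i=17: N-T = 20 → U
  i=18: G-V = 11 → L
  i=19: J-B =  8 → I
  i=20: B-V =  6 → G
  i=21: G-F =  1 → B
  i=22: G-C =  4 → E
  i=23: C-I = 20 → U
  i=24: Y-A = 24 → Y
  i=25: O-U = 20 → U
  i=26: W-L = 11 → L
  i=27: S-K =  8 → I
  i=28: F-Z =  6 → G
  shifts repeat with period 8: YULIGBEU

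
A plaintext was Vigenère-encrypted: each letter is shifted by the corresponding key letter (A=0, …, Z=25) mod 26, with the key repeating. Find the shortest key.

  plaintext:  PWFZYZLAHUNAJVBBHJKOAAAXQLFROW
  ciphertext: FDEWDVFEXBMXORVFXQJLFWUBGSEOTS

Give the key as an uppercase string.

QHZXFWUE

  i= 0: F-P = 16 → Q
  i= 1: D-W =  7 → H
  i= 2: E-F = 25 → Z
  i= 3: W-Z = 23 → X
  i= 4: D-Y =  5 → F
  i= 5: V-Z = 22 → W
  i= 6: F-L = 20 → U
  i= 7: E-A =  4 → E
  i= 8: X-H = 16 → Q
  i= 9: B-U =  7 → H
  i=10: M-N = 25 → Z
  i=11: X-A = 23 → X
  i=12: O-J =  5 → F
  i=13: R-V = 22 → W
  i=14: V-B = 20 → U
  i=15: F-B =  4 → E
  i=16: X-H = 16 → Q
  i=17: Q-J =  7 → H
  i=18: J-K = 25 → Z
  i=19: L-O = 23 → X
  i=20: F-A =  5 → F
  i=21: W-A = 22 → W
  i=22: U-A = 20 → U
  i=23: B-X =  4 → E
  i=24: G-Q = 16 → Q
  i=25: S-L =  7 → H
  i=26: E-F = 25 → Z
  i=27: O-R = 23 → X
  i=28: T-O =  5 → F
  i=29: S-W = 22 → W
  shifts repeat with period 8: QHZXFWUE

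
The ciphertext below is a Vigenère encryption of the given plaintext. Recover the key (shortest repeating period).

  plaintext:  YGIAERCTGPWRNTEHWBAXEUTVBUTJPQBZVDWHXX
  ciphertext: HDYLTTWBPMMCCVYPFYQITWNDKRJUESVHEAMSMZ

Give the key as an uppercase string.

  i= 0: H-Y =  9 → J
  i= 1: D-G = 23 → X
  i= 2: Y-I = 16 → Q
  i= 3: L-A = 11 → L
  i= 4: T-E = 15 → P
  i= 5: T-R =  2 → C
  i= 6: W-C = 20 → U
  i= 7: B-T =  8 → I
  i= 8: P-G =  9 → J
  i= 9: M-P = 23 → X
  i=10: M-W = 16 → Q
  i=11: C-R = 11 → L
  i=12: C-N = 15 → P
  i=13: V-T =  2 → C
  i=14: Y-E = 20 → U
  i=15: P-H =  8 → I
  i=16: F-W =  9 → J
  i=17: Y-B = 23 → X
  i=18: Q-A = 16 → Q
  i=19: I-X = 11 → L
  i=20: T-E = 15 → P
  i=21: W-U =  2 → C
  i=22: N-T = 20 → U
  i=23: D-V =  8 → I
  i=24: K-B =  9 → J
  i=25: R-U = 23 → X
  i=26: J-T = 16 → Q
  i=27: U-J = 11 → L
  i=28: E-P = 15 → P
  i=29: S-Q =  2 → C
  i=30: V-B = 20 → U
  i=31: H-Z =  8 → I
  i=32: E-V =  9 → J
  i=33: A-D = 23 → X
  i=34: M-W = 16 → Q
  i=35: S-H = 11 → L
  i=36: M-X = 15 → P
  i=37: Z-X =  2 → C
  shifts repeat with period 8: JXQLPCUI

JXQLPCUI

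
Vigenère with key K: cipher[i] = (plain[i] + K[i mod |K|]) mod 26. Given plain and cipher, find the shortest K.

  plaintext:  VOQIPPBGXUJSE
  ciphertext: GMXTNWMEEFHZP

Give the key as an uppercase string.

  i= 0: G-V = 11 → L
  i= 1: M-O = 24 → Y
  i= 2: X-Q =  7 → H
  i= 3: T-I = 11 → L
  i= 4: N-P = 24 → Y
  i= 5: W-P =  7 → H
  i= 6: M-B = 11 → L
  i= 7: E-G = 24 → Y
  i= 8: E-X =  7 → H
  i= 9: F-U = 11 → L
  i=10: H-J = 24 → Y
  i=11: Z-S =  7 → H
  i=12: P-E = 11 → L
  shifts repeat with period 3: LYH

LYH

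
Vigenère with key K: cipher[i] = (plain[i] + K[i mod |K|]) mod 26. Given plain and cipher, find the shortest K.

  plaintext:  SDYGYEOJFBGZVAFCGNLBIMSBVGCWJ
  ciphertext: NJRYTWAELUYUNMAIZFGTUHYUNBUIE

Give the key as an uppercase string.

VGTSVSM

  i= 0: N-S = 21 → V
  i= 1: J-D =  6 → G
  i= 2: R-Y = 19 → T
  i= 3: Y-G = 18 → S
  i= 4: T-Y = 21 → V
  i= 5: W-E = 18 → S
  i= 6: A-O = 12 → M
  i= 7: E-J = 21 → V
  i= 8: L-F =  6 → G
  i= 9: U-B = 19 → T
  i=10: Y-G = 18 → S
  i=11: U-Z = 21 → V
  i=12: N-V = 18 → S
  i=13: M-A = 12 → M
  i=14: A-F = 21 → V
  i=15: I-C =  6 → G
  i=16: Z-G = 19 → T
  i=17: F-N = 18 → S
  i=18: G-L = 21 → V
  i=19: T-B = 18 → S
  i=20: U-I = 12 → M
  i=21: H-M = 21 → V
  i=22: Y-S =  6 → G
  i=23: U-B = 19 → T
  i=24: N-V = 18 → S
  i=25: B-G = 21 → V
  i=26: U-C = 18 → S
  i=27: I-W = 12 → M
  i=28: E-J = 21 → V
  shifts repeat with period 7: VGTSVSM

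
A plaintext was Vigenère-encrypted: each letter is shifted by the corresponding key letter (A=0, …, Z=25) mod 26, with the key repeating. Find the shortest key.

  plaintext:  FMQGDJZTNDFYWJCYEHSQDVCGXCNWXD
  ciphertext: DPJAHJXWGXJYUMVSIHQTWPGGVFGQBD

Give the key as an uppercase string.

YDTUEA

  i= 0: D-F = 24 → Y
  i= 1: P-M =  3 → D
  i= 2: J-Q = 19 → T
  i= 3: A-G = 20 → U
  i= 4: H-D =  4 → E
  i= 5: J-J =  0 → A
  i= 6: X-Z = 24 → Y
  i= 7: W-T =  3 → D
  i= 8: G-N = 19 → T
  i= 9: X-D = 20 → U
  i=10: J-F =  4 → E
  i=11: Y-Y =  0 → A
  i=12: U-W = 24 → Y
  i=13: M-J =  3 → D
  i=14: V-C = 19 → T
  i=15: S-Y = 20 → U
  i=16: I-E =  4 → E
  i=17: H-H =  0 → A
  i=18: Q-S = 24 → Y
  i=19: T-Q =  3 → D
  i=20: W-D = 19 → T
  i=21: P-V = 20 → U
  i=22: G-C =  4 → E
  i=23: G-G =  0 → A
  i=24: V-X = 24 → Y
  i=25: F-C =  3 → D
  i=26: G-N = 19 → T
  i=27: Q-W = 20 → U
  i=28: B-X =  4 → E
  i=29: D-D =  0 → A
  shifts repeat with period 6: YDTUEA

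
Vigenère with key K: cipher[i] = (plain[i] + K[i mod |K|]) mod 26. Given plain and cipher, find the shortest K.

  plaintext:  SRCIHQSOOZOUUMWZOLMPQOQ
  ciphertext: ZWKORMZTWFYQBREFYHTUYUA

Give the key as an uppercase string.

  i= 0: Z-S =  7 → H
  i= 1: W-R =  5 → F
  i= 2: K-C =  8 → I
  i= 3: O-I =  6 → G
  i= 4: R-H = 10 → K
  i= 5: M-Q = 22 → W
  i= 6: Z-S =  7 → H
  i= 7: T-O =  5 → F
  i= 8: W-O =  8 → I
  i= 9: F-Z =  6 → G
  i=10: Y-O = 10 → K
  i=11: Q-U = 22 → W
  i=12: B-U =  7 → H
  i=13: R-M =  5 → F
  i=14: E-W =  8 → I
  i=15: F-Z =  6 → G
  i=16: Y-O = 10 → K
  i=17: H-L = 22 → W
  i=18: T-M =  7 → H
  i=19: U-P =  5 → F
  i=20: Y-Q =  8 → I
  i=21: U-O =  6 → G
  i=22: A-Q = 10 → K
  shifts repeat with period 6: HFIGKW

HFIGKW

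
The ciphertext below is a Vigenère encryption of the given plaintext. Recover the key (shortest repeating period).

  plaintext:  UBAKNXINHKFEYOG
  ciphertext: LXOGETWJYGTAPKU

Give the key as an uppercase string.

RWOW

  i= 0: L-U = 17 → R
  i= 1: X-B = 22 → W
  i= 2: O-A = 14 → O
  i= 3: G-K = 22 → W
  i= 4: E-N = 17 → R
  i= 5: T-X = 22 → W
  i= 6: W-I = 14 → O
  i= 7: J-N = 22 → W
  i= 8: Y-H = 17 → R
  i= 9: G-K = 22 → W
  i=10: T-F = 14 → O
  i=11: A-E = 22 → W
  i=12: P-Y = 17 → R
  i=13: K-O = 22 → W
  i=14: U-G = 14 → O
  shifts repeat with period 4: RWOW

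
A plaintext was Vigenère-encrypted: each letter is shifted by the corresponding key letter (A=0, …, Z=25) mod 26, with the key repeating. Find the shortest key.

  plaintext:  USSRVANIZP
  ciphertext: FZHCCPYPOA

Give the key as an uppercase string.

LHP

  i= 0: F-U = 11 → L
  i= 1: Z-S =  7 → H
  i= 2: H-S = 15 → P
  i= 3: C-R = 11 → L
  i= 4: C-V =  7 → H
  i= 5: P-A = 15 → P
  i= 6: Y-N = 11 → L
  i= 7: P-I =  7 → H
  i= 8: O-Z = 15 → P
  i= 9: A-P = 11 → L
  shifts repeat with period 3: LHP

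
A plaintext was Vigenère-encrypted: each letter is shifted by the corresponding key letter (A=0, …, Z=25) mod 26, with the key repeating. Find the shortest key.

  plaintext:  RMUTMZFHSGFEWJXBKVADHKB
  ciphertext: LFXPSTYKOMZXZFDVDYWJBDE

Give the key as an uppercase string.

  i= 0: L-R = 20 → U
  i= 1: F-M = 19 → T
  i= 2: X-U =  3 → D
  i= 3: P-T = 22 → W
  i= 4: S-M =  6 → G
  i= 5: T-Z = 20 → U
  i= 6: Y-F = 19 → T
  i= 7: K-H =  3 → D
  i= 8: O-S = 22 → W
  i= 9: M-G =  6 → G
  i=10: Z-F = 20 → U
  i=11: X-E = 19 → T
  i=12: Z-W =  3 → D
  i=13: F-J = 22 → W
  i=14: D-X =  6 → G
  i=15: V-B = 20 → U
  i=16: D-K = 19 → T
  i=17: Y-V =  3 → D
  i=18: W-A = 22 → W
  i=19: J-D =  6 → G
  i=20: B-H = 20 → U
  i=21: D-K = 19 → T
  i=22: E-B =  3 → D
  shifts repeat with period 5: UTDWG

UTDWG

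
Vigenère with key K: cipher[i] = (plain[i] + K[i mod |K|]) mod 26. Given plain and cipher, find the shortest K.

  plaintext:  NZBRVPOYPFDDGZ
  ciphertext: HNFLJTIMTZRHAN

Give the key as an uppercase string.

  i= 0: H-N = 20 → U
  i= 1: N-Z = 14 → O
  i= 2: F-B =  4 → E
  i= 3: L-R = 20 → U
  i= 4: J-V = 14 → O
  i= 5: T-P =  4 → E
  i= 6: I-O = 20 → U
  i= 7: M-Y = 14 → O
  i= 8: T-P =  4 → E
  i= 9: Z-F = 20 → U
  i=10: R-D = 14 → O
  i=11: H-D =  4 → E
  i=12: A-G = 20 → U
  i=13: N-Z = 14 → O
  shifts repeat with period 3: UOE

UOE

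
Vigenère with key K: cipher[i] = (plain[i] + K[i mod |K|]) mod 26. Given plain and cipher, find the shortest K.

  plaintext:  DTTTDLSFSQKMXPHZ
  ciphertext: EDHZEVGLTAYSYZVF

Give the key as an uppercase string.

  i= 0: E-D =  1 → B
  i= 1: D-T = 10 → K
  i= 2: H-T = 14 → O
  i= 3: Z-T =  6 → G
  i= 4: E-D =  1 → B
  i= 5: V-L = 10 → K
  i= 6: G-S = 14 → O
  i= 7: L-F =  6 → G
  i= 8: T-S =  1 → B
  i= 9: A-Q = 10 → K
  i=10: Y-K = 14 → O
  i=11: S-M =  6 → G
  i=12: Y-X =  1 → B
  i=13: Z-P = 10 → K
  i=14: V-H = 14 → O
  i=15: F-Z =  6 → G
  shifts repeat with period 4: BKOG

BKOG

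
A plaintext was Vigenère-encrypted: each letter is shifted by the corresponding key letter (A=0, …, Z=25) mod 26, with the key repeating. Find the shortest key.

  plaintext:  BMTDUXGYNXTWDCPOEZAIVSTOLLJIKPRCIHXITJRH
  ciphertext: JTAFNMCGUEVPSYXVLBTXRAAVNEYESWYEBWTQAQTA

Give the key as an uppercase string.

  i= 0: J-B =  8 → I
  i= 1: T-M =  7 → H
  i= 2: A-T =  7 → H
  i= 3: F-D =  2 → C
  i= 4: N-U = 19 → T
  i= 5: M-X = 15 → P
  i= 6: C-G = 22 → W
  i= 7: G-Y =  8 → I
  i= 8: U-N =  7 → H
  i= 9: E-X =  7 → H
  i=10: V-T =  2 → C
  i=11: P-W = 19 → T
  i=12: S-D = 15 → P
  i=13: Y-C = 22 → W
  i=14: X-P =  8 → I
  i=15: V-O =  7 → H
  i=16: L-E =  7 → H
  i=17: B-Z =  2 → C
  i=18: T-A = 19 → T
  i=19: X-I = 15 → P
  i=20: R-V = 22 → W
  i=21: A-S =  8 → I
  i=22: A-T =  7 → H
  i=23: V-O =  7 → H
  i=24: N-L =  2 → C
  i=25: E-L = 19 → T
  i=26: Y-J = 15 → P
  i=27: E-I = 22 → W
  i=28: S-K =  8 → I
  i=29: W-P =  7 → H
  i=30: Y-R =  7 → H
  i=31: E-C =  2 → C
  i=32: B-I = 19 → T
  i=33: W-H = 15 → P
  i=34: T-X = 22 → W
  i=35: Q-I =  8 → I
  i=36: A-T =  7 → H
  i=37: Q-J =  7 → H
  i=38: T-R =  2 → C
  i=39: A-H = 19 → T
  shifts repeat with period 7: IHHCTPW

IHHCTPW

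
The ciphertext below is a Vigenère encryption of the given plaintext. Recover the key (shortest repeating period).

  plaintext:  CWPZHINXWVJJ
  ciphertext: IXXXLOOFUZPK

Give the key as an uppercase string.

GBIYE

  i= 0: I-C =  6 → G
  i= 1: X-W =  1 → B
  i= 2: X-P =  8 → I
  i= 3: X-Z = 24 → Y
  i= 4: L-H =  4 → E
  i= 5: O-I =  6 → G
  i= 6: O-N =  1 → B
  i= 7: F-X =  8 → I
  i= 8: U-W = 24 → Y
  i= 9: Z-V =  4 → E
  i=10: P-J =  6 → G
  i=11: K-J =  1 → B
  shifts repeat with period 5: GBIYE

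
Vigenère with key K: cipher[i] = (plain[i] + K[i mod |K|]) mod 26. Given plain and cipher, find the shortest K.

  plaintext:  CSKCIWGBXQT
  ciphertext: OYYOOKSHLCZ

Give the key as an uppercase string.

MGO

  i= 0: O-C = 12 → M
  i= 1: Y-S =  6 → G
  i= 2: Y-K = 14 → O
  i= 3: O-C = 12 → M
  i= 4: O-I =  6 → G
  i= 5: K-W = 14 → O
  i= 6: S-G = 12 → M
  i= 7: H-B =  6 → G
  i= 8: L-X = 14 → O
  i= 9: C-Q = 12 → M
  i=10: Z-T =  6 → G
  shifts repeat with period 3: MGO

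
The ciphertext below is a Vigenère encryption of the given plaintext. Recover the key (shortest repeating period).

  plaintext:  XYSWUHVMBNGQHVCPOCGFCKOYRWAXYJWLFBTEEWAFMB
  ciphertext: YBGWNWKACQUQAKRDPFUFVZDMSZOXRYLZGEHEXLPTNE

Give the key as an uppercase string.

BDOATPPO

  i= 0: Y-X =  1 → B
  i= 1: B-Y =  3 → D
  i= 2: G-S = 14 → O
  i= 3: W-W =  0 → A
  i= 4: N-U = 19 → T
  i= 5: W-H = 15 → P
  i= 6: K-V = 15 → P
  i= 7: A-M = 14 → O
  i= 8: C-B =  1 → B
  i= 9: Q-N =  3 → D
  i=10: U-G = 14 → O
  i=11: Q-Q =  0 → A
  i=12: A-H = 19 → T
  i=13: K-V = 15 → P
  i=14: R-C = 15 → P
  i=15: D-P = 14 → O
  i=16: P-O =  1 → B
  i=17: F-C =  3 → D
  i=18: U-G = 14 → O
  i=19: F-F =  0 → A
  i=20: V-C = 19 → T
  i=21: Z-K = 15 → P
  i=22: D-O = 15 → P
  i=23: M-Y = 14 → O
  i=24: S-R =  1 → B
  i=25: Z-W =  3 → D
  i=26: O-A = 14 → O
  i=27: X-X =  0 → A
  i=28: R-Y = 19 → T
  i=29: Y-J = 15 → P
  i=30: L-W = 15 → P
  i=31: Z-L = 14 → O
  i=32: G-F =  1 → B
  i=33: E-B =  3 → D
  i=34: H-T = 14 → O
  i=35: E-E =  0 → A
  i=36: X-E = 19 → T
  i=37: L-W = 15 → P
  i=38: P-A = 15 → P
  i=39: T-F = 14 → O
  i=40: N-M =  1 → B
  i=41: E-B =  3 → D
  shifts repeat with period 8: BDOATPPO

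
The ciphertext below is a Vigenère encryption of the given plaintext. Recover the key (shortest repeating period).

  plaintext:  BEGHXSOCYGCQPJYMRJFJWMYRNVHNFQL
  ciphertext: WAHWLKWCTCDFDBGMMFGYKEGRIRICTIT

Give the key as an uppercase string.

  i= 0: W-B = 21 → V
  i= 1: A-E = 22 → W
  i= 2: H-G =  1 → B
  i= 3: W-H = 15 → P
  i= 4: L-X = 14 → O
  i= 5: K-S = 18 → S
  i= 6: W-O =  8 → I
  i= 7: C-C =  0 → A
  i= 8: T-Y = 21 → V
  i= 9: C-G = 22 → W
  i=10: D-C =  1 → B
  i=11: F-Q = 15 → P
  i=12: D-P = 14 → O
  i=13: B-J = 18 → S
  i=14: G-Y =  8 → I
  i=15: M-M =  0 → A
  i=16: M-R = 21 → V
  i=17: F-J = 22 → W
  i=18: G-F =  1 → B
  i=19: Y-J = 15 → P
  i=20: K-W = 14 → O
  i=21: E-M = 18 → S
  i=22: G-Y =  8 → I
  i=23: R-R =  0 → A
  i=24: I-N = 21 → V
  i=25: R-V = 22 → W
  i=26: I-H =  1 → B
  i=27: C-N = 15 → P
  i=28: T-F = 14 → O
  i=29: I-Q = 18 → S
  i=30: T-L =  8 → I
  shifts repeat with period 8: VWBPOSIA

VWBPOSIA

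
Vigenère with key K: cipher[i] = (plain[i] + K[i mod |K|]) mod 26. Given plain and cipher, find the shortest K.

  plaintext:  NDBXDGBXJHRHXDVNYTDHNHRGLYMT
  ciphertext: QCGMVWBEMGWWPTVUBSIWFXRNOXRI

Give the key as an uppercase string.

  i= 0: Q-N =  3 → D
  i= 1: C-D = 25 → Z
  i= 2: G-B =  5 → F
  i= 3: M-X = 15 → P
  i= 4: V-D = 18 → S
  i= 5: W-G = 16 → Q
  i= 6: B-B =  0 → A
  i= 7: E-X =  7 → H
  i= 8: M-J =  3 → D
  i= 9: G-H = 25 → Z
  i=10: W-R =  5 → F
  i=11: W-H = 15 → P
  i=12: P-X = 18 → S
  i=13: T-D = 16 → Q
  i=14: V-V =  0 → A
  i=15: U-N =  7 → H
  i=16: B-Y =  3 → D
  i=17: S-T = 25 → Z
  i=18: I-D =  5 → F
  i=19: W-H = 15 → P
  i=20: F-N = 18 → S
  i=21: X-H = 16 → Q
  i=22: R-R =  0 → A
  i=23: N-G =  7 → H
  i=24: O-L =  3 → D
  i=25: X-Y = 25 → Z
  i=26: R-M =  5 → F
  i=27: I-T = 15 → P
  shifts repeat with period 8: DZFPSQAH

DZFPSQAH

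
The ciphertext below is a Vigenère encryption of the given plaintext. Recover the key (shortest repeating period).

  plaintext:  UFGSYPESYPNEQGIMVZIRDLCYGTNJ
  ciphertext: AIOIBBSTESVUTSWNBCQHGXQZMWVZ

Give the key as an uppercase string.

  i= 0: A-U =  6 → G
  i= 1: I-F =  3 → D
  i= 2: O-G =  8 → I
  i= 3: I-S = 16 → Q
  i= 4: B-Y =  3 → D
  i= 5: B-P = 12 → M
  i= 6: S-E = 14 → O
  i= 7: T-S =  1 → B
  i= 8: E-Y =  6 → G
  i= 9: S-P =  3 → D
  i=10: V-N =  8 → I
  i=11: U-E = 16 → Q
  i=12: T-Q =  3 → D
  i=13: S-G = 12 → M
  i=14: W-I = 14 → O
  i=15: N-M =  1 → B
  i=16: B-V =  6 → G
  i=17: C-Z =  3 → D
  i=18: Q-I =  8 → I
  i=19: H-R = 16 → Q
  i=20: G-D =  3 → D
  i=21: X-L = 12 → M
  i=22: Q-C = 14 → O
  i=23: Z-Y =  1 → B
  i=24: M-G =  6 → G
  i=25: W-T =  3 → D
  i=26: V-N =  8 → I
  i=27: Z-J = 16 → Q
  shifts repeat with period 8: GDIQDMOB

GDIQDMOB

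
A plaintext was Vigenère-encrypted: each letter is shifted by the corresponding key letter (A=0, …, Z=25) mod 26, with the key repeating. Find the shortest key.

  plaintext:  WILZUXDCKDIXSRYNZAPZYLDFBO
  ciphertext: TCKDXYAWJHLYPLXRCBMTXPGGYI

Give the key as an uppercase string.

XUZEDB

  i= 0: T-W = 23 → X
  i= 1: C-I = 20 → U
  i= 2: K-L = 25 → Z
  i= 3: D-Z =  4 → E
  i= 4: X-U =  3 → D
  i= 5: Y-X =  1 → B
  i= 6: A-D = 23 → X
  i= 7: W-C = 20 → U
  i= 8: J-K = 25 → Z
  i= 9: H-D =  4 → E
  i=10: L-I =  3 → D
  i=11: Y-X =  1 → B
  i=12: P-S = 23 → X
  i=13: L-R = 20 → U
  i=14: X-Y = 25 → Z
  i=15: R-N =  4 → E
  i=16: C-Z =  3 → D
  i=17: B-A =  1 → B
  i=18: M-P = 23 → X
  i=19: T-Z = 20 → U
  i=20: X-Y = 25 → Z
  i=21: P-L =  4 → E
  i=22: G-D =  3 → D
  i=23: G-F =  1 → B
  i=24: Y-B = 23 → X
  i=25: I-O = 20 → U
  shifts repeat with period 6: XUZEDB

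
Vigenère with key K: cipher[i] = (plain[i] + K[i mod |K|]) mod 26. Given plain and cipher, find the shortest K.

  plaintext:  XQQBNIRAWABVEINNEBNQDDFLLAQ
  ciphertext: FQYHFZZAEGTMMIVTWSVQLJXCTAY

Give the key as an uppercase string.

IAIGSR

  i= 0: F-X =  8 → I
  i= 1: Q-Q =  0 → A
  i= 2: Y-Q =  8 → I
  i= 3: H-B =  6 → G
  i= 4: F-N = 18 → S
  i= 5: Z-I = 17 → R
  i= 6: Z-R =  8 → I
  i= 7: A-A =  0 → A
  i= 8: E-W =  8 → I
  i= 9: G-A =  6 → G
  i=10: T-B = 18 → S
  i=11: M-V = 17 → R
  i=12: M-E =  8 → I
  i=13: I-I =  0 → A
  i=14: V-N =  8 → I
  i=15: T-N =  6 → G
  i=16: W-E = 18 → S
  i=17: S-B = 17 → R
  i=18: V-N =  8 → I
  i=19: Q-Q =  0 → A
  i=20: L-D =  8 → I
  i=21: J-D =  6 → G
  i=22: X-F = 18 → S
  i=23: C-L = 17 → R
  i=24: T-L =  8 → I
  i=25: A-A =  0 → A
  i=26: Y-Q =  8 → I
  shifts repeat with period 6: IAIGSR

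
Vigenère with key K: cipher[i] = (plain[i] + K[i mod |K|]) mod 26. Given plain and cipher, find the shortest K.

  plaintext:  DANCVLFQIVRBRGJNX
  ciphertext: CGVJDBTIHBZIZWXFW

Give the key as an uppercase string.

  i= 0: C-D = 25 → Z
  i= 1: G-A =  6 → G
  i= 2: V-N =  8 → I
  i= 3: J-C =  7 → H
  i= 4: D-V =  8 → I
  i= 5: B-L = 16 → Q
  i= 6: T-F = 14 → O
  i= 7: I-Q = 18 → S
  i= 8: H-I = 25 → Z
  i= 9: B-V =  6 → G
  i=10: Z-R =  8 → I
  i=11: I-B =  7 → H
  i=12: Z-R =  8 → I
  i=13: W-G = 16 → Q
  i=14: X-J = 14 → O
  i=15: F-N = 18 → S
  i=16: W-X = 25 → Z
  shifts repeat with period 8: ZGIHIQOS

ZGIHIQOS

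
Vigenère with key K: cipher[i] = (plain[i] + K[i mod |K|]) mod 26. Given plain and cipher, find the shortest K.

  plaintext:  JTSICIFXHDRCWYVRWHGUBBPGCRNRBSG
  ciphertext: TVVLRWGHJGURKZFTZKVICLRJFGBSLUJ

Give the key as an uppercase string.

  i= 0: T-J = 10 → K
  i= 1: V-T =  2 → C
  i= 2: V-S =  3 → D
  i= 3: L-I =  3 → D
  i= 4: R-C = 15 → P
  i= 5: W-I = 14 → O
  i= 6: G-F =  1 → B
  i= 7: H-X = 10 → K
  i= 8: J-H =  2 → C
  i= 9: G-D =  3 → D
  i=10: U-R =  3 → D
  i=11: R-C = 15 → P
  i=12: K-W = 14 → O
  i=13: Z-Y =  1 → B
  i=14: F-V = 10 → K
  i=15: T-R =  2 → C
  i=16: Z-W =  3 → D
  i=17: K-H =  3 → D
  i=18: V-G = 15 → P
  i=19: I-U = 14 → O
  i=20: C-B =  1 → B
  i=21: L-B = 10 → K
  i=22: R-P =  2 → C
  i=23: J-G =  3 → D
  i=24: F-C =  3 → D
  i=25: G-R = 15 → P
  i=26: B-N = 14 → O
  i=27: S-R =  1 → B
  i=28: L-B = 10 → K
  i=29: U-S =  2 → C
  i=30: J-G =  3 → D
  shifts repeat with period 7: KCDDPOB

KCDDPOB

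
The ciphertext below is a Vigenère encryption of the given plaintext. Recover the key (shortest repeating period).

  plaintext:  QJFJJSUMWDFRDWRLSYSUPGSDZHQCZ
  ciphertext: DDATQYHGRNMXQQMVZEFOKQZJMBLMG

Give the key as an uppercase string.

  i= 0: D-Q = 13 → N
  i= 1: D-J = 20 → U
  i= 2: A-F = 21 → V
  i= 3: T-J = 10 → K
  i= 4: Q-J =  7 → H
  i= 5: Y-S =  6 → G
  i= 6: H-U = 13 → N
  i= 7: G-M = 20 → U
  i= 8: R-W = 21 → V
  i= 9: N-D = 10 → K
  i=10: M-F =  7 → H
  i=11: X-R =  6 → G
  i=12: Q-D = 13 → N
  i=13: Q-W = 20 → U
  i=14: M-R = 21 → V
  i=15: V-L = 10 → K
  i=16: Z-S =  7 → H
  i=17: E-Y =  6 → G
  i=18: F-S = 13 → N
  i=19: O-U = 20 → U
  i=20: K-P = 21 → V
  i=21: Q-G = 10 → K
  i=22: Z-S =  7 → H
  i=23: J-D =  6 → G
  i=24: M-Z = 13 → N
  i=25: B-H = 20 → U
  i=26: L-Q = 21 → V
  i=27: M-C = 10 → K
  i=28: G-Z =  7 → H
  shifts repeat with period 6: NUVKHG

NUVKHG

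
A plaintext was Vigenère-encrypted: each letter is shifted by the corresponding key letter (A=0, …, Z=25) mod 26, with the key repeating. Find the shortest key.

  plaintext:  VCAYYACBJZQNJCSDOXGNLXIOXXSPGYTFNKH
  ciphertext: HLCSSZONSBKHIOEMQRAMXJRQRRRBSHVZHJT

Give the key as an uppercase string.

  i= 0: H-V = 12 → M
  i= 1: L-C =  9 → J
  i= 2: C-A =  2 → C
  i= 3: S-Y = 20 → U
  i= 4: S-Y = 20 → U
  i= 5: Z-A = 25 → Z
  i= 6: O-C = 12 → M
  i= 7: N-B = 12 → M
  i= 8: S-J =  9 → J
  i= 9: B-Z =  2 → C
  i=10: K-Q = 20 → U
  i=11: H-N = 20 → U
  i=12: I-J = 25 → Z
  i=13: O-C = 12 → M
  i=14: E-S = 12 → M
  i=15: M-D =  9 → J
  i=16: Q-O =  2 → C
  i=17: R-X = 20 → U
  i=18: A-G = 20 → U
  i=19: M-N = 25 → Z
  i=20: X-L = 12 → M
  i=21: J-X = 12 → M
  i=22: R-I =  9 → J
  i=23: Q-O =  2 → C
  i=24: R-X = 20 → U
  i=25: R-X = 20 → U
  i=26: R-S = 25 → Z
  i=27: B-P = 12 → M
  i=28: S-G = 12 → M
  i=29: H-Y =  9 → J
  i=30: V-T =  2 → C
  i=31: Z-F = 20 → U
  i=32: H-N = 20 → U
  i=33: J-K = 25 → Z
  i=34: T-H = 12 → M
  shifts repeat with period 7: MJCUUZM

MJCUUZM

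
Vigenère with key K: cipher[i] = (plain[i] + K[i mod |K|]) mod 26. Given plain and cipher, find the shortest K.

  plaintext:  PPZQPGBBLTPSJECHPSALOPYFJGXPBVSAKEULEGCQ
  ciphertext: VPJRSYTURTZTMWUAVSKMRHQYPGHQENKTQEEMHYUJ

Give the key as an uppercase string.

GAKBDSST

  i= 0: V-P =  6 → G
  i= 1: P-P =  0 → A
  i= 2: J-Z = 10 → K
  i= 3: R-Q =  1 → B
  i= 4: S-P =  3 → D
  i= 5: Y-G = 18 → S
  i= 6: T-B = 18 → S
  i= 7: U-B = 19 → T
  i= 8: R-L =  6 → G
  i= 9: T-T =  0 → A
  i=10: Z-P = 10 → K
  i=11: T-S =  1 → B
  i=12: M-J =  3 → D
  i=13: W-E = 18 → S
  i=14: U-C = 18 → S
  i=15: A-H = 19 → T
  i=16: V-P =  6 → G
  i=17: S-S =  0 → A
  i=18: K-A = 10 → K
  i=19: M-L =  1 → B
  i=20: R-O =  3 → D
  i=21: H-P = 18 → S
  i=22: Q-Y = 18 → S
  i=23: Y-F = 19 → T
  i=24: P-J =  6 → G
  i=25: G-G =  0 → A
  i=26: H-X = 10 → K
  i=27: Q-P =  1 → B
  i=28: E-B =  3 → D
  i=29: N-V = 18 → S
  i=30: K-S = 18 → S
  i=31: T-A = 19 → T
  i=32: Q-K =  6 → G
  i=33: E-E =  0 → A
  i=34: E-U = 10 → K
  i=35: M-L =  1 → B
  i=36: H-E =  3 → D
  i=37: Y-G = 18 → S
  i=38: U-C = 18 → S
  i=39: J-Q = 19 → T
  shifts repeat with period 8: GAKBDSST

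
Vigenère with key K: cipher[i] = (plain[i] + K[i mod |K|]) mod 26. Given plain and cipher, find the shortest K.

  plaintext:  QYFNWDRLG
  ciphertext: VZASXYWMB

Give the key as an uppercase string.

  i= 0: V-Q =  5 → F
  i= 1: Z-Y =  1 → B
  i= 2: A-F = 21 → V
  i= 3: S-N =  5 → F
  i= 4: X-W =  1 → B
  i= 5: Y-D = 21 → V
  i= 6: W-R =  5 → F
  i= 7: M-L =  1 → B
  i= 8: B-G = 21 → V
  shifts repeat with period 3: FBV

FBV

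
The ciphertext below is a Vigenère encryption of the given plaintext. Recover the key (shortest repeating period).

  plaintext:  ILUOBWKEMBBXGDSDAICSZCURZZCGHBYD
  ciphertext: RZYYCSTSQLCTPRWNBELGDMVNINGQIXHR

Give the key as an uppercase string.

  i= 0: R-I =  9 → J
  i= 1: Z-L = 14 → O
  i= 2: Y-U =  4 → E
  i= 3: Y-O = 10 → K
  i= 4: C-B =  1 → B
  i= 5: S-W = 22 → W
  i= 6: T-K =  9 → J
  i= 7: S-E = 14 → O
  i= 8: Q-M =  4 → E
  i= 9: L-B = 10 → K
  i=10: C-B =  1 → B
  i=11: T-X = 22 → W
  i=12: P-G =  9 → J
  i=13: R-D = 14 → O
  i=14: W-S =  4 → E
  i=15: N-D = 10 → K
  i=16: B-A =  1 → B
  i=17: E-I = 22 → W
  i=18: L-C =  9 → J
  i=19: G-S = 14 → O
  i=20: D-Z =  4 → E
  i=21: M-C = 10 → K
  i=22: V-U =  1 → B
  i=23: N-R = 22 → W
  i=24: I-Z =  9 → J
  i=25: N-Z = 14 → O
  i=26: G-C =  4 → E
  i=27: Q-G = 10 → K
  i=28: I-H =  1 → B
  i=29: X-B = 22 → W
  i=30: H-Y =  9 → J
  i=31: R-D = 14 → O
  shifts repeat with period 6: JOEKBW

JOEKBW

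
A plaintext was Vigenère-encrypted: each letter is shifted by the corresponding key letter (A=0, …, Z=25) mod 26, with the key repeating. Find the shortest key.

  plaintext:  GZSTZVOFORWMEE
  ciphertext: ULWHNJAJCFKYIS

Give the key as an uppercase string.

OMEOO

  i= 0: U-G = 14 → O
  i= 1: L-Z = 12 → M
  i= 2: W-S =  4 → E
  i= 3: H-T = 14 → O
  i= 4: N-Z = 14 → O
  i= 5: J-V = 14 → O
  i= 6: A-O = 12 → M
  i= 7: J-F =  4 → E
  i= 8: C-O = 14 → O
  i= 9: F-R = 14 → O
  i=10: K-W = 14 → O
  i=11: Y-M = 12 → M
  i=12: I-E =  4 → E
  i=13: S-E = 14 → O
  shifts repeat with period 5: OMEOO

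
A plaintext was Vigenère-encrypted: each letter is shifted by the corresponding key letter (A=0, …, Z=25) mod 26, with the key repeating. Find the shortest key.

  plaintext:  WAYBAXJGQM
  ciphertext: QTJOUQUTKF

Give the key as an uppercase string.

UTLN

  i= 0: Q-W = 20 → U
  i= 1: T-A = 19 → T
  i= 2: J-Y = 11 → L
  i= 3: O-B = 13 → N
  i= 4: U-A = 20 → U
  i= 5: Q-X = 19 → T
  i= 6: U-J = 11 → L
  i= 7: T-G = 13 → N
  i= 8: K-Q = 20 → U
  i= 9: F-M = 19 → T
  shifts repeat with period 4: UTLN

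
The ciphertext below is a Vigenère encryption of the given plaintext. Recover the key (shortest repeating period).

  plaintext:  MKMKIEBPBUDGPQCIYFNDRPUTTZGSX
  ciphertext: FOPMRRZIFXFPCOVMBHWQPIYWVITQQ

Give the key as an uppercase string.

TEDCJNY

  i= 0: F-M = 19 → T
  i= 1: O-K =  4 → E
  i= 2: P-M =  3 → D
  i= 3: M-K =  2 → C
  i= 4: R-I =  9 → J
  i= 5: R-E = 13 → N
  i= 6: Z-B = 24 → Y
  i= 7: I-P = 19 → T
  i= 8: F-B =  4 → E
  i= 9: X-U =  3 → D
  i=10: F-D =  2 → C
  i=11: P-G =  9 → J
  i=12: C-P = 13 → N
  i=13: O-Q = 24 → Y
  i=14: V-C = 19 → T
  i=15: M-I =  4 → E
  i=16: B-Y =  3 → D
  i=17: H-F =  2 → C
  i=18: W-N =  9 → J
  i=19: Q-D = 13 → N
  i=20: P-R = 24 → Y
  i=21: I-P = 19 → T
  i=22: Y-U =  4 → E
  i=23: W-T =  3 → D
  i=24: V-T =  2 → C
  i=25: I-Z =  9 → J
  i=26: T-G = 13 → N
  i=27: Q-S = 24 → Y
  i=28: Q-X = 19 → T
  shifts repeat with period 7: TEDCJNY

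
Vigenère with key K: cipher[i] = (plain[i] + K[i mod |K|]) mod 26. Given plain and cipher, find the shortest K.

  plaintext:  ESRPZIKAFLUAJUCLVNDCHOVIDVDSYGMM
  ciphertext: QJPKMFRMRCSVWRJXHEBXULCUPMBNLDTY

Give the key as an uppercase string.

  i= 0: Q-E = 12 → M
  i= 1: J-S = 17 → R
  i= 2: P-R = 24 → Y
  i= 3: K-P = 21 → V
  i= 4: M-Z = 13 → N
  i= 5: F-I = 23 → X
  i= 6: R-K =  7 → H
  i= 7: M-A = 12 → M
  i= 8: R-F = 12 → M
  i= 9: C-L = 17 → R
  i=10: S-U = 24 → Y
  i=11: V-A = 21 → V
  i=12: W-J = 13 → N
  i=13: R-U = 23 → X
  i=14: J-C =  7 → H
  i=15: X-L = 12 → M
  i=16: H-V = 12 → M
  i=17: E-N = 17 → R
  i=18: B-D = 24 → Y
  i=19: X-C = 21 → V
  i=20: U-H = 13 → N
  i=21: L-O = 23 → X
  i=22: C-V =  7 → H
  i=23: U-I = 12 → M
  i=24: P-D = 12 → M
  i=25: M-V = 17 → R
  i=26: B-D = 24 → Y
  i=27: N-S = 21 → V
  i=28: L-Y = 13 → N
  i=29: D-G = 23 → X
  i=30: T-M =  7 → H
  i=31: Y-M = 12 → M
  shifts repeat with period 8: MRYVNXHM

MRYVNXHM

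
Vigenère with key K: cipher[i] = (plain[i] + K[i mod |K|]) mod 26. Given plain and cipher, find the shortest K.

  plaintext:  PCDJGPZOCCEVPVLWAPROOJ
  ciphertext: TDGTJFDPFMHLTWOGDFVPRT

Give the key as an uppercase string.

  i= 0: T-P =  4 → E
  i= 1: D-C =  1 → B
  i= 2: G-D =  3 → D
  i= 3: T-J = 10 → K
  i= 4: J-G =  3 → D
  i= 5: F-P = 16 → Q
  i= 6: D-Z =  4 → E
  i= 7: P-O =  1 → B
  i= 8: F-C =  3 → D
  i= 9: M-C = 10 → K
  i=10: H-E =  3 → D
  i=11: L-V = 16 → Q
  i=12: T-P =  4 → E
  i=13: W-V =  1 → B
  i=14: O-L =  3 → D
  i=15: G-W = 10 → K
  i=16: D-A =  3 → D
  i=17: F-P = 16 → Q
  i=18: V-R =  4 → E
  i=19: P-O =  1 → B
  i=20: R-O =  3 → D
  i=21: T-J = 10 → K
  shifts repeat with period 6: EBDKDQ

EBDKDQ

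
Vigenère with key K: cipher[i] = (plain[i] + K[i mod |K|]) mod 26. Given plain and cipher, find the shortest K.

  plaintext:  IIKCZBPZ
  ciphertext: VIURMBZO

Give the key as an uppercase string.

  i= 0: V-I = 13 → N
  i= 1: I-I =  0 → A
  i= 2: U-K = 10 → K
  i= 3: R-C = 15 → P
  i= 4: M-Z = 13 → N
  i= 5: B-B =  0 → A
  i= 6: Z-P = 10 → K
  i= 7: O-Z = 15 → P
  shifts repeat with period 4: NAKP

NAKP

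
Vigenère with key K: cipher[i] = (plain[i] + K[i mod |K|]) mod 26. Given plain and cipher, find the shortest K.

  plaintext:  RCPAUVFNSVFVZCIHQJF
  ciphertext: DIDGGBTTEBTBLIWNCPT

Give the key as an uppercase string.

MGOG

  i= 0: D-R = 12 → M
  i= 1: I-C =  6 → G
  i= 2: D-P = 14 → O
  i= 3: G-A =  6 → G
  i= 4: G-U = 12 → M
  i= 5: B-V =  6 → G
  i= 6: T-F = 14 → O
  i= 7: T-N =  6 → G
  i= 8: E-S = 12 → M
  i= 9: B-V =  6 → G
  i=10: T-F = 14 → O
  i=11: B-V =  6 → G
  i=12: L-Z = 12 → M
  i=13: I-C =  6 → G
  i=14: W-I = 14 → O
  i=15: N-H =  6 → G
  i=16: C-Q = 12 → M
  i=17: P-J =  6 → G
  i=18: T-F = 14 → O
  shifts repeat with period 4: MGOG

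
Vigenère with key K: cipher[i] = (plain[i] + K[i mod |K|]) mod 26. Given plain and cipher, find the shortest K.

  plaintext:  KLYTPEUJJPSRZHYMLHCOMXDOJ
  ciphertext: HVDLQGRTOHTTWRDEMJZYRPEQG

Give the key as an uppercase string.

XKFSBC

  i= 0: H-K = 23 → X
  i= 1: V-L = 10 → K
  i= 2: D-Y =  5 → F
  i= 3: L-T = 18 → S
  i= 4: Q-P =  1 → B
  i= 5: G-E =  2 → C
  i= 6: R-U = 23 → X
  i= 7: T-J = 10 → K
  i= 8: O-J =  5 → F
  i= 9: H-P = 18 → S
  i=10: T-S =  1 → B
  i=11: T-R =  2 → C
  i=12: W-Z = 23 → X
  i=13: R-H = 10 → K
  i=14: D-Y =  5 → F
  i=15: E-M = 18 → S
  i=16: M-L =  1 → B
  i=17: J-H =  2 → C
  i=18: Z-C = 23 → X
  i=19: Y-O = 10 → K
  i=20: R-M =  5 → F
  i=21: P-X = 18 → S
  i=22: E-D =  1 → B
  i=23: Q-O =  2 → C
  i=24: G-J = 23 → X
  shifts repeat with period 6: XKFSBC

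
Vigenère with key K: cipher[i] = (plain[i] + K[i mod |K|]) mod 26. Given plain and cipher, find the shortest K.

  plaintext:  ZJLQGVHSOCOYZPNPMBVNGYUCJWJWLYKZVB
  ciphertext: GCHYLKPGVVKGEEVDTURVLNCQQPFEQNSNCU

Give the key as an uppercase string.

  i= 0: G-Z =  7 → H
  i= 1: C-J = 19 → T
  i= 2: H-L = 22 → W
  i= 3: Y-Q =  8 → I
  i= 4: L-G =  5 → F
  i= 5: K-V = 15 → P
  i= 6: P-H =  8 → I
  i= 7: G-S = 14 → O
  i= 8: V-O =  7 → H
  i= 9: V-C = 19 → T
  i=10: K-O = 22 → W
  i=11: G-Y =  8 → I
  i=12: E-Z =  5 → F
  i=13: E-P = 15 → P
  i=14: V-N =  8 → I
  i=15: D-P = 14 → O
  i=16: T-M =  7 → H
  i=17: U-B = 19 → T
  i=18: R-V = 22 → W
  i=19: V-N =  8 → I
  i=20: L-G =  5 → F
  i=21: N-Y = 15 → P
  i=22: C-U =  8 → I
  i=23: Q-C = 14 → O
  i=24: Q-J =  7 → H
  i=25: P-W = 19 → T
  i=26: F-J = 22 → W
  i=27: E-W =  8 → I
  i=28: Q-L =  5 → F
  i=29: N-Y = 15 → P
  i=30: S-K =  8 → I
  i=31: N-Z = 14 → O
  i=32: C-V =  7 → H
  i=33: U-B = 19 → T
  shifts repeat with period 8: HTWIFPIO

HTWIFPIO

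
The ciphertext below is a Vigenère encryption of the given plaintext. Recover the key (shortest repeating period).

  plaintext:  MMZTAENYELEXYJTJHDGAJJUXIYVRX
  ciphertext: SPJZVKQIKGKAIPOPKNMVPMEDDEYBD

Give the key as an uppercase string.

GDKGV

  i= 0: S-M =  6 → G
  i= 1: P-M =  3 → D
  i= 2: J-Z = 10 → K
  i= 3: Z-T =  6 → G
  i= 4: V-A = 21 → V
  i= 5: K-E =  6 → G
  i= 6: Q-N =  3 → D
  i= 7: I-Y = 10 → K
  i= 8: K-E =  6 → G
  i= 9: G-L = 21 → V
  i=10: K-E =  6 → G
  i=11: A-X =  3 → D
  i=12: I-Y = 10 → K
  i=13: P-J =  6 → G
  i=14: O-T = 21 → V
  i=15: P-J =  6 → G
  i=16: K-H =  3 → D
  i=17: N-D = 10 → K
  i=18: M-G =  6 → G
  i=19: V-A = 21 → V
  i=20: P-J =  6 → G
  i=21: M-J =  3 → D
  i=22: E-U = 10 → K
  i=23: D-X =  6 → G
  i=24: D-I = 21 → V
  i=25: E-Y =  6 → G
  i=26: Y-V =  3 → D
  i=27: B-R = 10 → K
  i=28: D-X =  6 → G
  shifts repeat with period 5: GDKGV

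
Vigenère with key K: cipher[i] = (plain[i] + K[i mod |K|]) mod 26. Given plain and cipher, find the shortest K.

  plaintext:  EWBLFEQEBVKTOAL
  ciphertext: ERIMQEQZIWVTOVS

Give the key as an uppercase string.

  i= 0: E-E =  0 → A
  i= 1: R-W = 21 → V
  i= 2: I-B =  7 → H
  i= 3: M-L =  1 → B
  i= 4: Q-F = 11 → L
  i= 5: E-E =  0 → A
  i= 6: Q-Q =  0 → A
  i= 7: Z-E = 21 → V
  i= 8: I-B =  7 → H
  i= 9: W-V =  1 → B
  i=10: V-K = 11 → L
  i=11: T-T =  0 → A
  i=12: O-O =  0 → A
  i=13: V-A = 21 → V
  i=14: S-L =  7 → H
  shifts repeat with period 6: AVHBLA

AVHBLA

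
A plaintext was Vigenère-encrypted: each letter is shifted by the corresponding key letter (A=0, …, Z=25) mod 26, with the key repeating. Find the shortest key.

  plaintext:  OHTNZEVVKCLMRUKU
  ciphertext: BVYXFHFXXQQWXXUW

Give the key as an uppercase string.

NOFKGDKC

  i= 0: B-O = 13 → N
  i= 1: V-H = 14 → O
  i= 2: Y-T =  5 → F
  i= 3: X-N = 10 → K
  i= 4: F-Z =  6 → G
  i= 5: H-E =  3 → D
  i= 6: F-V = 10 → K
  i= 7: X-V =  2 → C
  i= 8: X-K = 13 → N
  i= 9: Q-C = 14 → O
  i=10: Q-L =  5 → F
  i=11: W-M = 10 → K
  i=12: X-R =  6 → G
  i=13: X-U =  3 → D
  i=14: U-K = 10 → K
  i=15: W-U =  2 → C
  shifts repeat with period 8: NOFKGDKC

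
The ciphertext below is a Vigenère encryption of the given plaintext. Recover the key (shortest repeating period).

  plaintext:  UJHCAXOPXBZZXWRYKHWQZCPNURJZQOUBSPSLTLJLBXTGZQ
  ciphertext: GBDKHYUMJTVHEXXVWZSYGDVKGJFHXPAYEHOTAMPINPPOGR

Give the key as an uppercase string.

MSWIHBGX

  i= 0: G-U = 12 → M
  i= 1: B-J = 18 → S
  i= 2: D-H = 22 → W
  i= 3: K-C =  8 → I
  i= 4: H-A =  7 → H
  i= 5: Y-X =  1 → B
  i= 6: U-O =  6 → G
  i= 7: M-P = 23 → X
  i= 8: J-X = 12 → M
  i= 9: T-B = 18 → S
  i=10: V-Z = 22 → W
  i=11: H-Z =  8 → I
  i=12: E-X =  7 → H
  i=13: X-W =  1 → B
  i=14: X-R =  6 → G
  i=15: V-Y = 23 → X
  i=16: W-K = 12 → M
  i=17: Z-H = 18 → S
  i=18: S-W = 22 → W
  i=19: Y-Q =  8 → I
  i=20: G-Z =  7 → H
  i=21: D-C =  1 → B
  i=22: V-P =  6 → G
  i=23: K-N = 23 → X
  i=24: G-U = 12 → M
  i=25: J-R = 18 → S
  i=26: F-J = 22 → W
  i=27: H-Z =  8 → I
  i=28: X-Q =  7 → H
  i=29: P-O =  1 → B
  i=30: A-U =  6 → G
  i=31: Y-B = 23 → X
  i=32: E-S = 12 → M
  i=33: H-P = 18 → S
  i=34: O-S = 22 → W
  i=35: T-L =  8 → I
  i=36: A-T =  7 → H
  i=37: M-L =  1 → B
  i=38: P-J =  6 → G
  i=39: I-L = 23 → X
  i=40: N-B = 12 → M
  i=41: P-X = 18 → S
  i=42: P-T = 22 → W
  i=43: O-G =  8 → I
  i=44: G-Z =  7 → H
  i=45: R-Q =  1 → B
  shifts repeat with period 8: MSWIHBGX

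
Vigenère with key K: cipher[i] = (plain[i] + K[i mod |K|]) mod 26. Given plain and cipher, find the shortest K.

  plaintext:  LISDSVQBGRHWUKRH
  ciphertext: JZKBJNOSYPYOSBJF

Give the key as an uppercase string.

  i= 0: J-L = 24 → Y
  i= 1: Z-I = 17 → R
  i= 2: K-S = 18 → S
  i= 3: B-D = 24 → Y
  i= 4: J-S = 17 → R
  i= 5: N-V = 18 → S
  i= 6: O-Q = 24 → Y
  i= 7: S-B = 17 → R
  i= 8: Y-G = 18 → S
  i= 9: P-R = 24 → Y
  i=10: Y-H = 17 → R
  i=11: O-W = 18 → S
  i=12: S-U = 24 → Y
  i=13: B-K = 17 → R
  i=14: J-R = 18 → S
  i=15: F-H = 24 → Y
  shifts repeat with period 3: YRS

YRS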